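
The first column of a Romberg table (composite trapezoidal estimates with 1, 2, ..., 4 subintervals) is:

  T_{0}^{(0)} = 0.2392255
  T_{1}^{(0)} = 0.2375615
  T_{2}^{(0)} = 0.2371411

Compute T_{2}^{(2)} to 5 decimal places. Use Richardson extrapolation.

Richardson extrapolation on the trapezoidal column (denominator 4−1=3):
T_{1}^{(1)} = 0.2375615 + (0.2375615 − 0.2392255)/3 = 0.2370068
T_{2}^{(1)} = (4·0.2371411 − 0.2375615) / 3 = 0.2370010
T_{2}^{(2)} = (16·0.2370010 − 0.2370068) / 15 = 0.2370006
(Column j=1 coincides with Simpson's rule on the same nodes.)

0.23700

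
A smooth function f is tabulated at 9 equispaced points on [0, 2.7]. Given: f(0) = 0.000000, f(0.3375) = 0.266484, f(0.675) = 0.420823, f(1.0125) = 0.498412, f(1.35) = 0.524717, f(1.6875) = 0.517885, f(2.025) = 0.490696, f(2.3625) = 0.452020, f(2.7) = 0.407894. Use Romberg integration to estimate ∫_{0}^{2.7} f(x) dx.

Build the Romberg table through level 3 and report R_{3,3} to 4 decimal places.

1.1498

R_{0,0} (trapezoid, 1 panel, h=2.7000): 0.550657
R_{1,0} (trapezoid, 2 panels, h=1.3500): 0.983696
R_{2,0} (trapezoid, 4 panels, h=0.6750): 1.107124
R_{3,0} (trapezoid, 8 panels, h=0.3375): 1.139057
R_{1,1} = 0.983696 + (0.983696 − 0.550657)/3 = 1.128042
R_{2,1} = 1.107124 + (1.107124 − 0.983696)/3 = 1.148267
R_{3,1} = 1.139057 + (1.139057 − 1.107124)/3 = 1.149701
R_{2,2} = 1.148267 + (1.148267 − 1.128042)/15 = 1.149615
R_{3,2} = 1.149701 + (1.149701 − 1.148267)/15 = 1.149797
R_{3,3} = 1.149797 + (1.149797 − 1.149615)/63 = 1.149800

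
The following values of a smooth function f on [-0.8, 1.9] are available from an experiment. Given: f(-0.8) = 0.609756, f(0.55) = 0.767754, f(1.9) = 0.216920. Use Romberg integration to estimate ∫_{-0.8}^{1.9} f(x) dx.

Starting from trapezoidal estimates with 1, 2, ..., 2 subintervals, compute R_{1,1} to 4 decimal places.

R_{0,0} (trapezoid, 1 panel, h=2.7000): 1.116013
R_{1,0} (trapezoid, 2 panels, h=1.3500): 1.594474
R_{1,1} = 1.594474 + (1.594474 − 1.116013)/3 = 1.753961

1.7540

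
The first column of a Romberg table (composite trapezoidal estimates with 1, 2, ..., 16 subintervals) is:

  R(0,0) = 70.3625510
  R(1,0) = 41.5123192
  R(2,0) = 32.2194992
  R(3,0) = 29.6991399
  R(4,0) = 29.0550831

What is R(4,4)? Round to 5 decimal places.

Richardson extrapolation on the trapezoidal column (denominator 4−1=3):
R(1,1) = 41.5123192 + (41.5123192 − 70.3625510)/3 = 31.8955753
R(2,1) = 32.2194992 + (32.2194992 − 41.5123192)/3 = 29.1218925
R(3,1) = (4·29.6991399 − 32.2194992) / 3 = 28.8590201
R(4,1) = 29.0550831 + (29.0550831 − 29.6991399)/3 = 28.8403975
R(2,2) = 29.1218925 + (29.1218925 − 31.8955753)/15 = 28.9369803
R(3,2) = 28.8590201 + (28.8590201 − 29.1218925)/15 = 28.8414953
R(4,2) = (16·28.8403975 − 28.8590201) / 15 = 28.8391560
R(3,3) = (64·28.8414953 − 28.9369803) / 63 = 28.8399797
R(4,3) = 28.8391560 + (28.8391560 − 28.8414953)/63 = 28.8391189
R(4,4) = 28.8391189 + (28.8391189 − 28.8399797)/255 = 28.8391155

28.83912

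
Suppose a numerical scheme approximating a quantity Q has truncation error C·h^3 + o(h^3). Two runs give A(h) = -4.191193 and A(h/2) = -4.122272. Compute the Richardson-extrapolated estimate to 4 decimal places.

-4.1124

The leading error scales as h^3; refining by a factor of 2 reduces it by 2^3 = 8.
Extrapolated value = (8·A(h/2) − A(h)) / (8 − 1)
= (8·(-4.122272) − (-4.191193)) / 7
= -28.786983 / 7 = -4.112426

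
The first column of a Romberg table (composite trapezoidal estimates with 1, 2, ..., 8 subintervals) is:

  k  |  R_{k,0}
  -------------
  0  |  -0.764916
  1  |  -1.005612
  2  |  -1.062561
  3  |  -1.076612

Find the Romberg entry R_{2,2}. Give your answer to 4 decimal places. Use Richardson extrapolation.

-1.0813

Richardson extrapolation on the trapezoidal column (denominator 4−1=3):
R_{1,1} = -1.005612 + (-1.005612 − (-0.764916))/3 = -1.085844
R_{2,1} = -1.062561 + (-1.062561 − (-1.005612))/3 = -1.081544
R_{2,2} = (16·(-1.081544) − (-1.085844)) / 15 = -1.081257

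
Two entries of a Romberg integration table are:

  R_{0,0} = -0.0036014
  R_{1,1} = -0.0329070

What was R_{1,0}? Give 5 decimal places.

-0.02558

From R_{1,1} = (4·R_{1,0} − R_{0,0})/3, solve for R_{1,0}:
4·R_{1,0} = 3·(-0.0329070) + (-0.0036014) = -0.1023224
R_{1,0} = -0.0255806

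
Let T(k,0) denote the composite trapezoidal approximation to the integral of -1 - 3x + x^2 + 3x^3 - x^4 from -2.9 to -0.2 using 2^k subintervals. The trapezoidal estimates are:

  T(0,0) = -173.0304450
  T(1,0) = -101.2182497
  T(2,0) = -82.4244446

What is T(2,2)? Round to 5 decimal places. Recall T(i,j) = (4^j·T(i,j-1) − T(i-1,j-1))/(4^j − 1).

-76.08511

Richardson extrapolation on the trapezoidal column (denominator 4−1=3):
T(1,1) = -101.2182497 + (-101.2182497 − (-173.0304450))/3 = -77.2808513
T(2,1) = -82.4244446 + (-82.4244446 − (-101.2182497))/3 = -76.1598429
T(2,2) = -76.1598429 + (-76.1598429 − (-77.2808513))/15 = -76.0851090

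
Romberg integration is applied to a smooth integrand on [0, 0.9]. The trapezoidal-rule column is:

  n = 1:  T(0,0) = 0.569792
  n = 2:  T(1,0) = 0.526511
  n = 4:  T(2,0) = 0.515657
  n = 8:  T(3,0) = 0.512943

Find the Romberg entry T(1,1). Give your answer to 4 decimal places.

T(1,1) = (4·0.526511 − 0.569792) / 3 = 0.512084

0.5121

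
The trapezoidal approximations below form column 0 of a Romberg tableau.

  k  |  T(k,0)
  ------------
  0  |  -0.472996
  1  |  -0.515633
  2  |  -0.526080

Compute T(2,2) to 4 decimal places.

T(1,1) = (4·(-0.515633) − (-0.472996)) / 3 = -0.529845
T(2,1) = (4·(-0.526080) − (-0.515633)) / 3 = -0.529562
T(2,2) = (16·(-0.529562) − (-0.529845)) / 15 = -0.529543
(Column j=1 coincides with Simpson's rule on the same nodes.)

-0.5295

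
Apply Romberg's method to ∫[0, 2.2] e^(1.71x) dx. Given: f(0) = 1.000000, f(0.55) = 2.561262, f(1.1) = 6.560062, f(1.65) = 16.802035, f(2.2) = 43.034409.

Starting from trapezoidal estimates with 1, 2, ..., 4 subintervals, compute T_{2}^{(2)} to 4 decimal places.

T_{0}^{(0)} (trapezoid, 1 panel, h=2.2000): 48.437850
T_{1}^{(0)} (trapezoid, 2 panels, h=1.1000): 31.434993
T_{2}^{(0)} (trapezoid, 4 panels, h=0.5500): 26.367310
T_{1}^{(1)} = 31.434993 + (31.434993 − 48.437850)/3 = 25.767374
T_{2}^{(1)} = 26.367310 + (26.367310 − 31.434993)/3 = 24.678082
T_{2}^{(2)} = 24.678082 + (24.678082 − 25.767374)/15 = 24.605463

24.6055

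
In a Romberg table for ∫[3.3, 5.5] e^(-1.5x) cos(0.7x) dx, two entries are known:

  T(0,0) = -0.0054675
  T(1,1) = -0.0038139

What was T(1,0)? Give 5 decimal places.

From T(1,1) = (4·T(1,0) − T(0,0))/3, solve for T(1,0):
4·T(1,0) = 3·(-0.0038139) + (-0.0054675) = -0.0169092
T(1,0) = -0.0042273

-0.00423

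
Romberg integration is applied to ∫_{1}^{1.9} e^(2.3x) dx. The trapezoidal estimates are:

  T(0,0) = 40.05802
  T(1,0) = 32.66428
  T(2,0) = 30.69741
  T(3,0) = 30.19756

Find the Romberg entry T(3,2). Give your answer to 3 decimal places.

T(2,1) = 30.69741 + (30.69741 − 32.66428)/3 = 30.04179
T(3,1) = (4·30.19756 − 30.69741) / 3 = 30.03094
T(3,2) = (16·30.03094 − 30.04179) / 15 = 30.03022

30.030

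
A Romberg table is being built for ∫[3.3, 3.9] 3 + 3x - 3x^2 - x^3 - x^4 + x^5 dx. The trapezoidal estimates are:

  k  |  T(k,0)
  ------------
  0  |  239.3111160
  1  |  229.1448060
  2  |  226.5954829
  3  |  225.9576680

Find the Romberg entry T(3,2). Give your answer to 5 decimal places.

Richardson extrapolation on the trapezoidal column (denominator 4−1=3):
T(2,1) = (4·226.5954829 − 229.1448060) / 3 = 225.7457085
T(3,1) = 225.9576680 + (225.9576680 − 226.5954829)/3 = 225.7450630
T(3,2) = 225.7450630 + (225.7450630 − 225.7457085)/15 = 225.7450200

225.74502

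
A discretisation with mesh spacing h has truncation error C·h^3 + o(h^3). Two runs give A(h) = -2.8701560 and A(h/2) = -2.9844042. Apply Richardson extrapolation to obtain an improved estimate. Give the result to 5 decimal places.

-3.00073

The leading error scales as h^3; refining by a factor of 2 reduces it by 2^3 = 8.
Extrapolated value = (8·A(h/2) − A(h)) / (8 − 1)
= (8·(-2.9844042) − (-2.8701560)) / 7
= -21.0050776 / 7 = -3.0007254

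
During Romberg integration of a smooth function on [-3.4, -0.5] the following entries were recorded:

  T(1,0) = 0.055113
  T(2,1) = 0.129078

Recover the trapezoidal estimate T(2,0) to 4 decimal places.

From T(2,1) = (4·T(2,0) − T(1,0))/3, solve for T(2,0):
4·T(2,0) = 3·0.129078 + 0.055113 = 0.442347
T(2,0) = 0.110587

0.1106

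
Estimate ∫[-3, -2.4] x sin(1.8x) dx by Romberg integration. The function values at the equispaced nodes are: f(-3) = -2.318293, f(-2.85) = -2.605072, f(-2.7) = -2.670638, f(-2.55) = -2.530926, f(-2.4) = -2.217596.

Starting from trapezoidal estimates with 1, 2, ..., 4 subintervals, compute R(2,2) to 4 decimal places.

-1.5210

R(0,0) (trapezoid, 1 panel, h=0.6000): -1.360767
R(1,0) (trapezoid, 2 panels, h=0.3000): -1.481575
R(2,0) (trapezoid, 4 panels, h=0.1500): -1.511187
R(1,1) = -1.481575 + (-1.481575 − (-1.360767))/3 = -1.521844
R(2,1) = -1.511187 + (-1.511187 − (-1.481575))/3 = -1.521058
R(2,2) = -1.521058 + (-1.521058 − (-1.521844))/15 = -1.521006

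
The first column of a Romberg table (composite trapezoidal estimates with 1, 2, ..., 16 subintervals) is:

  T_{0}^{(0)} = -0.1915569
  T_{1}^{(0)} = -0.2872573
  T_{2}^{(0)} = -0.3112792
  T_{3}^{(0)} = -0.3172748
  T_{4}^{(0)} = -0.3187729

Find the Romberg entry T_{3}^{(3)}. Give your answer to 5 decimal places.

Richardson extrapolation on the trapezoidal column (denominator 4−1=3):
T_{1}^{(1)} = -0.2872573 + (-0.2872573 − (-0.1915569))/3 = -0.3191574
T_{2}^{(1)} = -0.3112792 + (-0.3112792 − (-0.2872573))/3 = -0.3192865
T_{3}^{(1)} = (4·(-0.3172748) − (-0.3112792)) / 3 = -0.3192733
T_{2}^{(2)} = -0.3192865 + (-0.3192865 − (-0.3191574))/15 = -0.3192951
T_{3}^{(2)} = -0.3192733 + (-0.3192733 − (-0.3192865))/15 = -0.3192724
T_{3}^{(3)} = -0.3192724 + (-0.3192724 − (-0.3192951))/63 = -0.3192720

-0.31927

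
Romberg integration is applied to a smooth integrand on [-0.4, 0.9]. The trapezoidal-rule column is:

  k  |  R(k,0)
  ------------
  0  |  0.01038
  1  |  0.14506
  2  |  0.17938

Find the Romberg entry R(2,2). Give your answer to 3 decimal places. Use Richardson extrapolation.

Richardson extrapolation on the trapezoidal column (denominator 4−1=3):
R(1,1) = 0.14506 + (0.14506 − 0.01038)/3 = 0.18995
R(2,1) = (4·0.17938 − 0.14506) / 3 = 0.19082
R(2,2) = 0.19082 + (0.19082 − 0.18995)/15 = 0.19088

0.191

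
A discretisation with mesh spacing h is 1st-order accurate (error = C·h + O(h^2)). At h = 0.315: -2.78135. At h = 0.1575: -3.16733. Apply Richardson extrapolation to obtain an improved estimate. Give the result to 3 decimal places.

-3.553

The leading error scales as h; refining by a factor of 2 reduces it by 2^1 = 2.
Extrapolated value = (2·A(h/2) − A(h)) / (2 − 1)
= (2·(-3.16733) − (-2.78135)) / 1
= -3.55331 / 1 = -3.55331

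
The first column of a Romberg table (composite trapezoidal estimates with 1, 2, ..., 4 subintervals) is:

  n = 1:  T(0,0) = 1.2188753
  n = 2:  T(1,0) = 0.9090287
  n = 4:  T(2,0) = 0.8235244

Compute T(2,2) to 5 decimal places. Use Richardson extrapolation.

0.79431

Richardson extrapolation on the trapezoidal column (denominator 4−1=3):
T(1,1) = 0.9090287 + (0.9090287 − 1.2188753)/3 = 0.8057465
T(2,1) = (4·0.8235244 − 0.9090287) / 3 = 0.7950230
T(2,2) = 0.7950230 + (0.7950230 − 0.8057465)/15 = 0.7943081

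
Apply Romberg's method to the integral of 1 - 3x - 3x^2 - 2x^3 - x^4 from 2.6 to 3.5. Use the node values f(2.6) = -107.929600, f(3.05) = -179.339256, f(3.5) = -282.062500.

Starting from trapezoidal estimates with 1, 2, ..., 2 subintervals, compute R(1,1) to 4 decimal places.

R(0,0) (trapezoid, 1 panel, h=0.9000): -175.496445
R(1,0) (trapezoid, 2 panels, h=0.4500): -168.450888
R(1,1) = -168.450888 + (-168.450888 − (-175.496445))/3 = -166.102369

-166.1024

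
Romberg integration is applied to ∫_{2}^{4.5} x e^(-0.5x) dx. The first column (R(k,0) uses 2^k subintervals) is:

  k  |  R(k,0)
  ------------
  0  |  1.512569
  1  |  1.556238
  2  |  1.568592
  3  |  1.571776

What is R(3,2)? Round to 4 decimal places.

1.5728

R(2,1) = (4·1.568592 − 1.556238) / 3 = 1.572710
R(3,1) = (4·1.571776 − 1.568592) / 3 = 1.572837
R(3,2) = (16·1.572837 − 1.572710) / 15 = 1.572845
(Column j=1 coincides with Simpson's rule on the same nodes.)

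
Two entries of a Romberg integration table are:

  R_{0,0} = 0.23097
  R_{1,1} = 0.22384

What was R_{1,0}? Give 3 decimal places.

0.226

From R_{1,1} = (4·R_{1,0} − R_{0,0})/3, solve for R_{1,0}:
4·R_{1,0} = 3·0.22384 + 0.23097 = 0.90249
R_{1,0} = 0.22562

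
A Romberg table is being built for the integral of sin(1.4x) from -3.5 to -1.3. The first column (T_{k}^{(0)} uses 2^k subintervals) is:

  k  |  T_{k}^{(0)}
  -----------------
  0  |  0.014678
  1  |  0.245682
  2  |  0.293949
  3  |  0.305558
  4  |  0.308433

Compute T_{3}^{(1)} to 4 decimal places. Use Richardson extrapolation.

0.3094

Richardson extrapolation on the trapezoidal column (denominator 4−1=3):
T_{3}^{(1)} = (4·0.305558 − 0.293949) / 3 = 0.309428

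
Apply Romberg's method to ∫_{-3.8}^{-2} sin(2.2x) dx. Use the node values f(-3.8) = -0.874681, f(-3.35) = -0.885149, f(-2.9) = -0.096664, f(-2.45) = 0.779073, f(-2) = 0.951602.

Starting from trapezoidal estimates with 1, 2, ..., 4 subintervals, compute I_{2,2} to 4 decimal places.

I_{0,0} (trapezoid, 1 panel, h=1.8000): 0.069229
I_{1,0} (trapezoid, 2 panels, h=0.9000): -0.052383
I_{2,0} (trapezoid, 4 panels, h=0.4500): -0.073926
I_{1,1} = -0.052383 + (-0.052383 − 0.069229)/3 = -0.092920
I_{2,1} = -0.073926 + (-0.073926 − (-0.052383))/3 = -0.081107
I_{2,2} = -0.081107 + (-0.081107 − (-0.092920))/15 = -0.080319

-0.0803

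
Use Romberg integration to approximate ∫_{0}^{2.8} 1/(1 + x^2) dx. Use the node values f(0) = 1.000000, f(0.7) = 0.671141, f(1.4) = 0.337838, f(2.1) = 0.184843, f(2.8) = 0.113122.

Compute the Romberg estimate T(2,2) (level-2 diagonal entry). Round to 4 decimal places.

T(0,0) (trapezoid, 1 panel, h=2.8000): 1.558371
T(1,0) (trapezoid, 2 panels, h=1.4000): 1.252159
T(2,0) (trapezoid, 4 panels, h=0.7000): 1.225268
T(1,1) = 1.252159 + (1.252159 − 1.558371)/3 = 1.150088
T(2,1) = 1.225268 + (1.225268 − 1.252159)/3 = 1.216304
T(2,2) = 1.216304 + (1.216304 − 1.150088)/15 = 1.220718

1.2207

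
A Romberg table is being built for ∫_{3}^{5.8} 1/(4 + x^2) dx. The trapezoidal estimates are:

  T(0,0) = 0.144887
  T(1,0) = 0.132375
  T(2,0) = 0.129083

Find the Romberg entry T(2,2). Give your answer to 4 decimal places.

T(1,1) = 0.132375 + (0.132375 − 0.144887)/3 = 0.128204
T(2,1) = 0.129083 + (0.129083 − 0.132375)/3 = 0.127986
T(2,2) = 0.127986 + (0.127986 − 0.128204)/15 = 0.127971

0.1280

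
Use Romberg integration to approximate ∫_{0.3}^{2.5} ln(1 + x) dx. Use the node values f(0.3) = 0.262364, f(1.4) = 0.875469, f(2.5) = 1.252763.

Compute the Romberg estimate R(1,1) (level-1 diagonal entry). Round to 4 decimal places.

1.8396

R(0,0) (trapezoid, 1 panel, h=2.2000): 1.666640
R(1,0) (trapezoid, 2 panels, h=1.1000): 1.796336
R(1,1) = 1.796336 + (1.796336 − 1.666640)/3 = 1.839568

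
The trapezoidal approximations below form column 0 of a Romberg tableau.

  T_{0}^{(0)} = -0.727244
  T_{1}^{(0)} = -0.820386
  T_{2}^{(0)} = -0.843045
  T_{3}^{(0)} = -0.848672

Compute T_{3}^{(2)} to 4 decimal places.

Richardson extrapolation on the trapezoidal column (denominator 4−1=3):
T_{2}^{(1)} = (4·(-0.843045) − (-0.820386)) / 3 = -0.850598
T_{3}^{(1)} = (4·(-0.848672) − (-0.843045)) / 3 = -0.850548
T_{3}^{(2)} = (16·(-0.850548) − (-0.850598)) / 15 = -0.850545

-0.8505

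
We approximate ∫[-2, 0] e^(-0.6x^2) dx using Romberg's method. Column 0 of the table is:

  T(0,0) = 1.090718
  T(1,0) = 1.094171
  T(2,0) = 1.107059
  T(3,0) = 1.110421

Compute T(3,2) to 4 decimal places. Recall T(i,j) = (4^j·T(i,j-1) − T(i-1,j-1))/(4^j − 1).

T(2,1) = 1.107059 + (1.107059 − 1.094171)/3 = 1.111355
T(3,1) = 1.110421 + (1.110421 − 1.107059)/3 = 1.111542
T(3,2) = 1.111542 + (1.111542 − 1.111355)/15 = 1.111554

1.1116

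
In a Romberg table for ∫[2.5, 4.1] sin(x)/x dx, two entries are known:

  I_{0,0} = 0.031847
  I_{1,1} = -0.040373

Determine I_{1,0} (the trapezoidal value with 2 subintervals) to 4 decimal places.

-0.0223

From I_{1,1} = (4·I_{1,0} − I_{0,0})/3, solve for I_{1,0}:
4·I_{1,0} = 3·(-0.040373) + 0.031847 = -0.089272
I_{1,0} = -0.022318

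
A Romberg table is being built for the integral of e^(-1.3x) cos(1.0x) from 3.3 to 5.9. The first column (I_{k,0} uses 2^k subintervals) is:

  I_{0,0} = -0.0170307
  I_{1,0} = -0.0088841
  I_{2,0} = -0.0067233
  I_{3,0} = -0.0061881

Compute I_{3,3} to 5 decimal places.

-0.00601

Richardson extrapolation on the trapezoidal column (denominator 4−1=3):
I_{1,1} = -0.0088841 + (-0.0088841 − (-0.0170307))/3 = -0.0061686
I_{2,1} = -0.0067233 + (-0.0067233 − (-0.0088841))/3 = -0.0060030
I_{3,1} = -0.0061881 + (-0.0061881 − (-0.0067233))/3 = -0.0060097
I_{2,2} = -0.0060030 + (-0.0060030 − (-0.0061686))/15 = -0.0059920
I_{3,2} = -0.0060097 + (-0.0060097 − (-0.0060030))/15 = -0.0060101
I_{3,3} = -0.0060101 + (-0.0060101 − (-0.0059920))/63 = -0.0060104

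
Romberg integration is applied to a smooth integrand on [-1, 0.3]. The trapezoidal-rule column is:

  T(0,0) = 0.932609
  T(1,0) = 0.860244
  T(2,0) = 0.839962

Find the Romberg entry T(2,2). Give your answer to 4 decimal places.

0.8330

T(1,1) = (4·0.860244 − 0.932609) / 3 = 0.836122
T(2,1) = 0.839962 + (0.839962 − 0.860244)/3 = 0.833201
T(2,2) = 0.833201 + (0.833201 − 0.836122)/15 = 0.833006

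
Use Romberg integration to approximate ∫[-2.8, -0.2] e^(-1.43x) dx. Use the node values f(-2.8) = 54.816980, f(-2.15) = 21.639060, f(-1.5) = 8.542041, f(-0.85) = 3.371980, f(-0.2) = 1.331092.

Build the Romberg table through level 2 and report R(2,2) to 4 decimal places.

R(0,0) (trapezoid, 1 panel, h=2.6000): 72.992494
R(1,0) (trapezoid, 2 panels, h=1.3000): 47.600900
R(2,0) (trapezoid, 4 panels, h=0.6500): 40.057626
R(1,1) = 47.600900 + (47.600900 − 72.992494)/3 = 39.137035
R(2,1) = 40.057626 + (40.057626 − 47.600900)/3 = 37.543201
R(2,2) = 37.543201 + (37.543201 − 39.137035)/15 = 37.436945

37.4369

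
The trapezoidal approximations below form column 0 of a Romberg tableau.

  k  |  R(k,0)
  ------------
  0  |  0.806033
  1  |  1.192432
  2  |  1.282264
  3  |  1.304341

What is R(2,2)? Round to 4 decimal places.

1.3116

R(1,1) = 1.192432 + (1.192432 − 0.806033)/3 = 1.321232
R(2,1) = (4·1.282264 − 1.192432) / 3 = 1.312208
R(2,2) = (16·1.312208 − 1.321232) / 15 = 1.311606
(Column j=1 coincides with Simpson's rule on the same nodes.)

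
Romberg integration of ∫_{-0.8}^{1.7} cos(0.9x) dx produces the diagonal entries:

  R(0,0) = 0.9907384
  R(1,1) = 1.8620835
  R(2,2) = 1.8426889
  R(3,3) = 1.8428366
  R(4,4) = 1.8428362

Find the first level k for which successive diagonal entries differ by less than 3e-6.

k = 4

|R(1,1) − R(0,0)| = 0.8713451 ≥ 3e-6
|R(2,2) − R(1,1)| = 0.0193946 ≥ 3e-6
|R(3,3) − R(2,2)| = 0.0001477 ≥ 3e-6
|R(4,4) − R(3,3)| = 0.0000004 < 3e-6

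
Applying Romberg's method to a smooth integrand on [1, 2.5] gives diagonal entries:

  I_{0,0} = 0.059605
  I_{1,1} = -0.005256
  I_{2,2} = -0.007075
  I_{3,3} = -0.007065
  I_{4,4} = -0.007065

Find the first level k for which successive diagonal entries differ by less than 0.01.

k = 2

|I_{1,1} − I_{0,0}| = 0.064861 ≥ 0.01
|I_{2,2} − I_{1,1}| = 0.001819 < 0.01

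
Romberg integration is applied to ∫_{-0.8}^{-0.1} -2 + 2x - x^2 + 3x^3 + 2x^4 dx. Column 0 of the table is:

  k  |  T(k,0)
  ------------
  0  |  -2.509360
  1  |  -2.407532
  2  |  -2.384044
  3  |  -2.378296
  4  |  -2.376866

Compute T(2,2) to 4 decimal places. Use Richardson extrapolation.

Richardson extrapolation on the trapezoidal column (denominator 4−1=3):
T(1,1) = (4·(-2.407532) − (-2.509360)) / 3 = -2.373589
T(2,1) = -2.384044 + (-2.384044 − (-2.407532))/3 = -2.376215
T(2,2) = -2.376215 + (-2.376215 − (-2.373589))/15 = -2.376390
(Column j=1 coincides with Simpson's rule on the same nodes.)

-2.3764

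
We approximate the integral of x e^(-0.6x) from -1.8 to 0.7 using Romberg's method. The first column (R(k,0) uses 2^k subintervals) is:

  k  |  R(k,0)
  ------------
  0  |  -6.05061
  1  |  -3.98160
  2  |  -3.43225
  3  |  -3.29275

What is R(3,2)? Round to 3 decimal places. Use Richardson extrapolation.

Richardson extrapolation on the trapezoidal column (denominator 4−1=3):
R(2,1) = -3.43225 + (-3.43225 − (-3.98160))/3 = -3.24913
R(3,1) = -3.29275 + (-3.29275 − (-3.43225))/3 = -3.24625
R(3,2) = -3.24625 + (-3.24625 − (-3.24913))/15 = -3.24606

-3.246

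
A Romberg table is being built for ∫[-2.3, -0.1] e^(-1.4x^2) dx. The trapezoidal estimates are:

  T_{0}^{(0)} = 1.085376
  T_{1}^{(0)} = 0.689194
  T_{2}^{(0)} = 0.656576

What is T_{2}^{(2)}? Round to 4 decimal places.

0.6516

Richardson extrapolation on the trapezoidal column (denominator 4−1=3):
T_{1}^{(1)} = (4·0.689194 − 1.085376) / 3 = 0.557133
T_{2}^{(1)} = (4·0.656576 − 0.689194) / 3 = 0.645703
T_{2}^{(2)} = (16·0.645703 − 0.557133) / 15 = 0.651608
(Column j=1 coincides with Simpson's rule on the same nodes.)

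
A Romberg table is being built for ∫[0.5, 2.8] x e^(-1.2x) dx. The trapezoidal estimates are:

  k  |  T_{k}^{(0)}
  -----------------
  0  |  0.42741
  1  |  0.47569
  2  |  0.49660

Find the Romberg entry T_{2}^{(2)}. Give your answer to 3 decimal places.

Richardson extrapolation on the trapezoidal column (denominator 4−1=3):
T_{1}^{(1)} = 0.47569 + (0.47569 − 0.42741)/3 = 0.49178
T_{2}^{(1)} = (4·0.49660 − 0.47569) / 3 = 0.50357
T_{2}^{(2)} = 0.50357 + (0.50357 − 0.49178)/15 = 0.50436

0.504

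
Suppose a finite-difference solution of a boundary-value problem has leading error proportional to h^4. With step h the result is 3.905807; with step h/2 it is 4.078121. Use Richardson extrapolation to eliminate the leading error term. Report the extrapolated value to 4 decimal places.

Extrapolated value = (16·A(h/2) − A(h)) / (16 − 1)
= (16·4.078121 − 3.905807) / 15
= 61.344129 / 15 = 4.089609

4.0896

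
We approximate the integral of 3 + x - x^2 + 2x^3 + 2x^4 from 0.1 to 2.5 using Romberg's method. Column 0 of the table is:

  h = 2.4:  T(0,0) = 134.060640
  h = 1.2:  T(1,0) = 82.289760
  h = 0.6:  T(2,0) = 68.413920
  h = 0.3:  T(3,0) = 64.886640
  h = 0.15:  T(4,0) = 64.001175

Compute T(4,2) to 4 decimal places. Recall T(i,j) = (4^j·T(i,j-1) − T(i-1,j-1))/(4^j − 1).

Richardson extrapolation on the trapezoidal column (denominator 4−1=3):
T(3,1) = 64.886640 + (64.886640 − 68.413920)/3 = 63.710880
T(4,1) = (4·64.001175 − 64.886640) / 3 = 63.706020
T(4,2) = 63.706020 + (63.706020 − 63.710880)/15 = 63.705696

63.7057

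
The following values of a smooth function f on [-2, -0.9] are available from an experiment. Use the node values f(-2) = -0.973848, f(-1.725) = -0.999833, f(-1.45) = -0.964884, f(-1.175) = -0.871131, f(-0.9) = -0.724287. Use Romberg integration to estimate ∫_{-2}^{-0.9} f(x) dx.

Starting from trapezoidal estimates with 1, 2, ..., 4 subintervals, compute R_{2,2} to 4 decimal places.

-1.0186

R_{0,0} (trapezoid, 1 panel, h=1.1000): -0.933974
R_{1,0} (trapezoid, 2 panels, h=0.5500): -0.997673
R_{2,0} (trapezoid, 4 panels, h=0.2750): -1.013352
R_{1,1} = -0.997673 + (-0.997673 − (-0.933974))/3 = -1.018906
R_{2,1} = -1.013352 + (-1.013352 − (-0.997673))/3 = -1.018578
R_{2,2} = -1.018578 + (-1.018578 − (-1.018906))/15 = -1.018556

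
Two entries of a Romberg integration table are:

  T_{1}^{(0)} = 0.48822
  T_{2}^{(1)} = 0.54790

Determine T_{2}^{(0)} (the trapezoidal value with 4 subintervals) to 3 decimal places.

0.533

From T_{2}^{(1)} = (4·T_{2}^{(0)} − T_{1}^{(0)})/3, solve for T_{2}^{(0)}:
4·T_{2}^{(0)} = 3·0.54790 + 0.48822 = 2.13192
T_{2}^{(0)} = 0.53298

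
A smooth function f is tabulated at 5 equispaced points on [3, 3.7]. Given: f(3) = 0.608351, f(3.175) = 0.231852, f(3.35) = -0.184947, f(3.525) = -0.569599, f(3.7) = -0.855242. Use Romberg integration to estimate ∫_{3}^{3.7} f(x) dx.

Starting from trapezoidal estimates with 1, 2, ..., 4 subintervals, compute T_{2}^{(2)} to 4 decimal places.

-0.1148

T_{0}^{(0)} (trapezoid, 1 panel, h=0.7000): -0.086412
T_{1}^{(0)} (trapezoid, 2 panels, h=0.3500): -0.107937
T_{2}^{(0)} (trapezoid, 4 panels, h=0.1750): -0.113074
T_{1}^{(1)} = -0.107937 + (-0.107937 − (-0.086412))/3 = -0.115112
T_{2}^{(1)} = -0.113074 + (-0.113074 − (-0.107937))/3 = -0.114786
T_{2}^{(2)} = -0.114786 + (-0.114786 − (-0.115112))/15 = -0.114764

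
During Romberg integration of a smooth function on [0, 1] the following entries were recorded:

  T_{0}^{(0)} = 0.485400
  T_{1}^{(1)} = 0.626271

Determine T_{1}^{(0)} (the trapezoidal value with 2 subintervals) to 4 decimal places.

0.5911

From T_{1}^{(1)} = (4·T_{1}^{(0)} − T_{0}^{(0)})/3, solve for T_{1}^{(0)}:
4·T_{1}^{(0)} = 3·0.626271 + 0.485400 = 2.364213
T_{1}^{(0)} = 0.591053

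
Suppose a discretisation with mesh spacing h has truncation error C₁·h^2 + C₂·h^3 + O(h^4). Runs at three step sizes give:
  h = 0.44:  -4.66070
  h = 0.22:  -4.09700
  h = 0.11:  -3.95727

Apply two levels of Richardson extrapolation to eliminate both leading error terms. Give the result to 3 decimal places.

-3.911

First eliminate the h^2 term (factor 2^2 = 4):
  B₁ = (4·(-4.09700) − (-4.66070))/3 = -3.90910
  B₂ = (4·(-3.95727) − (-4.09700))/3 = -3.91069
Then eliminate the h^3 term (factor 2^3 = 8):
  (8·(-3.91069) − (-3.90910))/7 = -3.91092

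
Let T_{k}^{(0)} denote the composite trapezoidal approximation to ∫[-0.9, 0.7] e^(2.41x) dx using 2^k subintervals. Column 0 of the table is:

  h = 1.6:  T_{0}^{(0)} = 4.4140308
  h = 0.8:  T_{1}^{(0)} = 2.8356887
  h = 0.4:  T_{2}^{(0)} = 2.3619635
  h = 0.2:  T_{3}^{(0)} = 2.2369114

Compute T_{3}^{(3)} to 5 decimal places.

Richardson extrapolation on the trapezoidal column (denominator 4−1=3):
T_{1}^{(1)} = 2.8356887 + (2.8356887 − 4.4140308)/3 = 2.3095747
T_{2}^{(1)} = 2.3619635 + (2.3619635 − 2.8356887)/3 = 2.2040551
T_{3}^{(1)} = (4·2.2369114 − 2.3619635) / 3 = 2.1952274
T_{2}^{(2)} = (16·2.2040551 − 2.3095747) / 15 = 2.1970205
T_{3}^{(2)} = 2.1952274 + (2.1952274 − 2.2040551)/15 = 2.1946389
T_{3}^{(3)} = 2.1946389 + (2.1946389 − 2.1970205)/63 = 2.1946011

2.19460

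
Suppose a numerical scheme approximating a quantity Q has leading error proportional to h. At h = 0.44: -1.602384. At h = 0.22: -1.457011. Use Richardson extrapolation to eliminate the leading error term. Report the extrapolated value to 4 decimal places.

-1.3116

The leading error scales as h; refining by a factor of 2 reduces it by 2^1 = 2.
Extrapolated value = (2·A(h/2) − A(h)) / (2 − 1)
= (2·(-1.457011) − (-1.602384)) / 1
= -1.311638 / 1 = -1.311638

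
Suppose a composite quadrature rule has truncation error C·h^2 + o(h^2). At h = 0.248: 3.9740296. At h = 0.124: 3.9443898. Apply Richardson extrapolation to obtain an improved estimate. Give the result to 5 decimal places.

The leading error scales as h^2; refining by a factor of 2 reduces it by 2^2 = 4.
Extrapolated value = (4·A(h/2) − A(h)) / (4 − 1)
= (4·3.9443898 − 3.9740296) / 3
= 11.8035296 / 3 = 3.9345099

3.93451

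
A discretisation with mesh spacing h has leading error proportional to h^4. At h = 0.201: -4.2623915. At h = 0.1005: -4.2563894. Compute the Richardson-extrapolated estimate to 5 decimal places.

-4.25599

Extrapolated value = (16·A(h/2) − A(h)) / (16 − 1)
= (16·(-4.2563894) − (-4.2623915)) / 15
= -63.8398389 / 15 = -4.2559893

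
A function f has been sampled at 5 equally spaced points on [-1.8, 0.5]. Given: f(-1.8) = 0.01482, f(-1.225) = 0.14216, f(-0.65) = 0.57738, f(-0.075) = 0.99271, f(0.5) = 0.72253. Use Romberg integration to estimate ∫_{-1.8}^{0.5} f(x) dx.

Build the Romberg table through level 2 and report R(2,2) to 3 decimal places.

R(0,0) (trapezoid, 1 panel, h=2.3000): 0.84795
R(1,0) (trapezoid, 2 panels, h=1.1500): 1.08796
R(2,0) (trapezoid, 4 panels, h=0.5750): 1.19653
R(1,1) = 1.08796 + (1.08796 − 0.84795)/3 = 1.16796
R(2,1) = 1.19653 + (1.19653 − 1.08796)/3 = 1.23272
R(2,2) = 1.23272 + (1.23272 − 1.16796)/15 = 1.23704

1.237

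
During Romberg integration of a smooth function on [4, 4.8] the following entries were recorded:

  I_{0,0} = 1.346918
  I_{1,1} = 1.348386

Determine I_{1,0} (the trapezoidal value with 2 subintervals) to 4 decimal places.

From I_{1,1} = (4·I_{1,0} − I_{0,0})/3, solve for I_{1,0}:
4·I_{1,0} = 3·1.348386 + 1.346918 = 5.392076
I_{1,0} = 1.348019

1.3480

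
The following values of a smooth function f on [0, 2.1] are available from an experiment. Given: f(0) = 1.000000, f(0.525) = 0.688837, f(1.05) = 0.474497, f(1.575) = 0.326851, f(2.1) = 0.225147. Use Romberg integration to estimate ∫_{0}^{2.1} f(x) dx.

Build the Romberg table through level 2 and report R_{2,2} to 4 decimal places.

1.0913

R_{0,0} (trapezoid, 1 panel, h=2.1000): 1.286404
R_{1,0} (trapezoid, 2 panels, h=1.0500): 1.141424
R_{2,0} (trapezoid, 4 panels, h=0.5250): 1.103948
R_{1,1} = 1.141424 + (1.141424 − 1.286404)/3 = 1.093097
R_{2,1} = 1.103948 + (1.103948 − 1.141424)/3 = 1.091456
R_{2,2} = 1.091456 + (1.091456 − 1.093097)/15 = 1.091347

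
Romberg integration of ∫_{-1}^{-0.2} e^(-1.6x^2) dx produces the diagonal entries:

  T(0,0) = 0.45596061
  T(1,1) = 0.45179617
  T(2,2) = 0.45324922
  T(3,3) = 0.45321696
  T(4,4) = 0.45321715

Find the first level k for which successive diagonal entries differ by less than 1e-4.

k = 3

|T(1,1) − T(0,0)| = 0.00416444 ≥ 1e-4
|T(2,2) − T(1,1)| = 0.00145305 ≥ 1e-4
|T(3,3) − T(2,2)| = 0.00003226 < 1e-4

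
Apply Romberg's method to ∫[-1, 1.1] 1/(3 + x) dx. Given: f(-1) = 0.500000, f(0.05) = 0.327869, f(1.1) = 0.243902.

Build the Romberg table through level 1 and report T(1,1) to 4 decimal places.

0.7194

T(0,0) (trapezoid, 1 panel, h=2.1000): 0.781097
T(1,0) (trapezoid, 2 panels, h=1.0500): 0.734811
T(1,1) = 0.734811 + (0.734811 − 0.781097)/3 = 0.719382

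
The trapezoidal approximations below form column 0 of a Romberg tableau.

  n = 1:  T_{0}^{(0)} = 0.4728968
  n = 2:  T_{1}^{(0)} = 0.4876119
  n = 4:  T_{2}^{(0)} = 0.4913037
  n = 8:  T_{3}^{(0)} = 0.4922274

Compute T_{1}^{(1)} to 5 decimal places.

Richardson extrapolation on the trapezoidal column (denominator 4−1=3):
T_{1}^{(1)} = 0.4876119 + (0.4876119 − 0.4728968)/3 = 0.4925169

0.49252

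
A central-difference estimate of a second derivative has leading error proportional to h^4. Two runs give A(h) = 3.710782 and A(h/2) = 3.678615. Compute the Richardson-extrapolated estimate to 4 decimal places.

3.6765

The leading error scales as h^4; refining by a factor of 2 reduces it by 2^4 = 16.
Extrapolated value = (16·A(h/2) − A(h)) / (16 − 1)
= (16·3.678615 − 3.710782) / 15
= 55.147058 / 15 = 3.676471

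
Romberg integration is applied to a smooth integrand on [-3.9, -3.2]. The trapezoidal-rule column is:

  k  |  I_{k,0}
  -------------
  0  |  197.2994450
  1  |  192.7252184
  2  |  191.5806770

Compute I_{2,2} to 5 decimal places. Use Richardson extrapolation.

191.19908

I_{1,1} = 192.7252184 + (192.7252184 − 197.2994450)/3 = 191.2004762
I_{2,1} = (4·191.5806770 − 192.7252184) / 3 = 191.1991632
I_{2,2} = 191.1991632 + (191.1991632 − 191.2004762)/15 = 191.1990757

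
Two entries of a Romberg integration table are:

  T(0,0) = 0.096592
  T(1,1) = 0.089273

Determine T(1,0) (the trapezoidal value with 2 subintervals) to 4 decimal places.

0.0911

From T(1,1) = (4·T(1,0) − T(0,0))/3, solve for T(1,0):
4·T(1,0) = 3·0.089273 + 0.096592 = 0.364411
T(1,0) = 0.091103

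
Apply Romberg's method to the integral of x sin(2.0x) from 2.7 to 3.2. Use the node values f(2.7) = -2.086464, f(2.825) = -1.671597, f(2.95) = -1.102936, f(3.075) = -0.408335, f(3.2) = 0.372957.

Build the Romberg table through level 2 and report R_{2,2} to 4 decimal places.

R_{0,0} (trapezoid, 1 panel, h=0.5000): -0.428377
R_{1,0} (trapezoid, 2 panels, h=0.2500): -0.489922
R_{2,0} (trapezoid, 4 panels, h=0.1250): -0.504953
R_{1,1} = -0.489922 + (-0.489922 − (-0.428377))/3 = -0.510437
R_{2,1} = -0.504953 + (-0.504953 − (-0.489922))/3 = -0.509963
R_{2,2} = -0.509963 + (-0.509963 − (-0.510437))/15 = -0.509931

-0.5099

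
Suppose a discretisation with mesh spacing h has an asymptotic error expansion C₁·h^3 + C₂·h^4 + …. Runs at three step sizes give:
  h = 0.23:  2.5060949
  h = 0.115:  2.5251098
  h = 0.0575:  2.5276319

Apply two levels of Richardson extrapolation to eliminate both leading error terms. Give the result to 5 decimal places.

First eliminate the h^3 term (factor 2^3 = 8):
  B₁ = (8·2.5251098 − 2.5060949)/7 = 2.5278262
  B₂ = (8·2.5276319 − 2.5251098)/7 = 2.5279922
Then eliminate the h^4 term (factor 2^4 = 16):
  (16·2.5279922 − 2.5278262)/15 = 2.5280033

2.52800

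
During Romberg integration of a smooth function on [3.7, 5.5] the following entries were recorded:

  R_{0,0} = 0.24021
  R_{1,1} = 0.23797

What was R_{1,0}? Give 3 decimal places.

From R_{1,1} = (4·R_{1,0} − R_{0,0})/3, solve for R_{1,0}:
4·R_{1,0} = 3·0.23797 + 0.24021 = 0.95412
R_{1,0} = 0.23853

0.239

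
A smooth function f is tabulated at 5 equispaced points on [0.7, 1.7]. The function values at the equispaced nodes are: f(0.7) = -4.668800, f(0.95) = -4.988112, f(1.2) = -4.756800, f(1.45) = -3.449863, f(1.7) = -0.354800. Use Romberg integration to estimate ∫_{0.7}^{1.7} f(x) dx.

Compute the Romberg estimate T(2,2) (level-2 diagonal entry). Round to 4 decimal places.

T(0,0) (trapezoid, 1 panel, h=1.0000): -2.511800
T(1,0) (trapezoid, 2 panels, h=0.5000): -3.634300
T(2,0) (trapezoid, 4 panels, h=0.2500): -3.926644
T(1,1) = -3.634300 + (-3.634300 − (-2.511800))/3 = -4.008467
T(2,1) = -3.926644 + (-3.926644 − (-3.634300))/3 = -4.024092
T(2,2) = -4.024092 + (-4.024092 − (-4.008467))/15 = -4.025134

-4.0251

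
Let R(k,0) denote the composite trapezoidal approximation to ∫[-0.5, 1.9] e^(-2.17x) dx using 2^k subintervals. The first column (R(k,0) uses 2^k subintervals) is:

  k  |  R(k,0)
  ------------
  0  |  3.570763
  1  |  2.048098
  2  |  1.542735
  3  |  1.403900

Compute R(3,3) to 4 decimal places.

1.3564

Richardson extrapolation on the trapezoidal column (denominator 4−1=3):
R(1,1) = 2.048098 + (2.048098 − 3.570763)/3 = 1.540543
R(2,1) = 1.542735 + (1.542735 − 2.048098)/3 = 1.374281
R(3,1) = (4·1.403900 − 1.542735) / 3 = 1.357622
R(2,2) = (16·1.374281 − 1.540543) / 15 = 1.363197
R(3,2) = (16·1.357622 − 1.374281) / 15 = 1.356511
R(3,3) = 1.356511 + (1.356511 − 1.363197)/63 = 1.356405
(Column j=1 coincides with Simpson's rule on the same nodes.)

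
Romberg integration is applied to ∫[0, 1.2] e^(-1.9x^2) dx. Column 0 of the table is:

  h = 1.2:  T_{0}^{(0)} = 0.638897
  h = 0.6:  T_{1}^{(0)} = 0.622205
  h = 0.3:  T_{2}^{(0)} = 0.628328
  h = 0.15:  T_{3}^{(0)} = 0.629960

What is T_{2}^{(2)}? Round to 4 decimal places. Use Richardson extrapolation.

0.6313

T_{1}^{(1)} = 0.622205 + (0.622205 − 0.638897)/3 = 0.616641
T_{2}^{(1)} = 0.628328 + (0.628328 − 0.622205)/3 = 0.630369
T_{2}^{(2)} = 0.630369 + (0.630369 − 0.616641)/15 = 0.631284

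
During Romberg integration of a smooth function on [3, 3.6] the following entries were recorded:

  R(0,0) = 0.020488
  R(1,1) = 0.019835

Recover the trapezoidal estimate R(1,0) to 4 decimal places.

0.0200

From R(1,1) = (4·R(1,0) − R(0,0))/3, solve for R(1,0):
4·R(1,0) = 3·0.019835 + 0.020488 = 0.079993
R(1,0) = 0.019998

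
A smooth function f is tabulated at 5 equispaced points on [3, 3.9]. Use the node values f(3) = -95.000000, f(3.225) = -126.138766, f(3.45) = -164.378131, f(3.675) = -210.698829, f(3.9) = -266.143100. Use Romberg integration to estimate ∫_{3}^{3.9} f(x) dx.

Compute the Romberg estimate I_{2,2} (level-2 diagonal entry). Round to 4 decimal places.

I_{0,0} (trapezoid, 1 panel, h=0.9000): -162.514395
I_{1,0} (trapezoid, 2 panels, h=0.4500): -155.227356
I_{2,0} (trapezoid, 4 panels, h=0.2250): -153.402137
I_{1,1} = -155.227356 + (-155.227356 − (-162.514395))/3 = -152.798343
I_{2,1} = -153.402137 + (-153.402137 − (-155.227356))/3 = -152.793731
I_{2,2} = -152.793731 + (-152.793731 − (-152.798343))/15 = -152.793424

-152.7934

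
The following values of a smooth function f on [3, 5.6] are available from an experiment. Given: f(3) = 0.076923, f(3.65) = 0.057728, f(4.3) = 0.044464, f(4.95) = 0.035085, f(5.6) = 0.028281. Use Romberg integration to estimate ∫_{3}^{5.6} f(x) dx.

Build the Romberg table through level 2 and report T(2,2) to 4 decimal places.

T(0,0) (trapezoid, 1 panel, h=2.6000): 0.136765
T(1,0) (trapezoid, 2 panels, h=1.3000): 0.126186
T(2,0) (trapezoid, 4 panels, h=0.6500): 0.123421
T(1,1) = 0.126186 + (0.126186 − 0.136765)/3 = 0.122660
T(2,1) = 0.123421 + (0.123421 − 0.126186)/3 = 0.122499
T(2,2) = 0.122499 + (0.122499 − 0.122660)/15 = 0.122488

0.1225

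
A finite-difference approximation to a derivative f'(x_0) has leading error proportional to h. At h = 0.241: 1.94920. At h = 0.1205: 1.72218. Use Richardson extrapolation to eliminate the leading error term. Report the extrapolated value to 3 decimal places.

Extrapolated value = (2·A(h/2) − A(h)) / (2 − 1)
= (2·1.72218 − 1.94920) / 1
= 1.49516 / 1 = 1.49516

1.495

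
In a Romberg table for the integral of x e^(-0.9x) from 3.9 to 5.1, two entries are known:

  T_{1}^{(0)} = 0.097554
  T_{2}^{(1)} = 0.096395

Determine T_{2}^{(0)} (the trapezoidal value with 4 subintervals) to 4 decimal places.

From T_{2}^{(1)} = (4·T_{2}^{(0)} − T_{1}^{(0)})/3, solve for T_{2}^{(0)}:
4·T_{2}^{(0)} = 3·0.096395 + 0.097554 = 0.386739
T_{2}^{(0)} = 0.096685

0.0967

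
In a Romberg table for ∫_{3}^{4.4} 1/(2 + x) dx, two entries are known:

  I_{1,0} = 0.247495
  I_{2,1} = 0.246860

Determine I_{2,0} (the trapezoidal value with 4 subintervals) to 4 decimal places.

From I_{2,1} = (4·I_{2,0} − I_{1,0})/3, solve for I_{2,0}:
4·I_{2,0} = 3·0.246860 + 0.247495 = 0.988075
I_{2,0} = 0.247019

0.2470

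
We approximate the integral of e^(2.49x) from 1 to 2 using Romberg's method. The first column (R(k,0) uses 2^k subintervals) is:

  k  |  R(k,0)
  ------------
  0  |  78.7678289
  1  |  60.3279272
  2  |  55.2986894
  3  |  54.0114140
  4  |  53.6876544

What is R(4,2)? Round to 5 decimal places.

Richardson extrapolation on the trapezoidal column (denominator 4−1=3):
R(3,1) = 54.0114140 + (54.0114140 − 55.2986894)/3 = 53.5823222
R(4,1) = 53.6876544 + (53.6876544 − 54.0114140)/3 = 53.5797345
R(4,2) = (16·53.5797345 − 53.5823222) / 15 = 53.5795620

53.57956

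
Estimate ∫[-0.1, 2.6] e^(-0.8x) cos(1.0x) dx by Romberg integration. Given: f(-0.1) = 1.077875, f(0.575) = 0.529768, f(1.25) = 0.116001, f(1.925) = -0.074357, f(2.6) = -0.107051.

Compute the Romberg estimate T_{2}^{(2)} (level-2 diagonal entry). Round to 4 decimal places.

0.6828

T_{0}^{(0)} (trapezoid, 1 panel, h=2.7000): 1.310612
T_{1}^{(0)} (trapezoid, 2 panels, h=1.3500): 0.811908
T_{2}^{(0)} (trapezoid, 4 panels, h=0.6750): 0.713356
T_{1}^{(1)} = 0.811908 + (0.811908 − 1.310612)/3 = 0.645673
T_{2}^{(1)} = 0.713356 + (0.713356 − 0.811908)/3 = 0.680505
T_{2}^{(2)} = 0.680505 + (0.680505 − 0.645673)/15 = 0.682827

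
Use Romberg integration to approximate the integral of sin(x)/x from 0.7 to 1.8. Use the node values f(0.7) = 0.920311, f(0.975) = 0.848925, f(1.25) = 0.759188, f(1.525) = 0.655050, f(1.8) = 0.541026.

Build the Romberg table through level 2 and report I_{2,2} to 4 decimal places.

0.8246

I_{0,0} (trapezoid, 1 panel, h=1.1000): 0.803735
I_{1,0} (trapezoid, 2 panels, h=0.5500): 0.819421
I_{2,0} (trapezoid, 4 panels, h=0.2750): 0.823304
I_{1,1} = 0.819421 + (0.819421 − 0.803735)/3 = 0.824650
I_{2,1} = 0.823304 + (0.823304 − 0.819421)/3 = 0.824598
I_{2,2} = 0.824598 + (0.824598 − 0.824650)/15 = 0.824595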